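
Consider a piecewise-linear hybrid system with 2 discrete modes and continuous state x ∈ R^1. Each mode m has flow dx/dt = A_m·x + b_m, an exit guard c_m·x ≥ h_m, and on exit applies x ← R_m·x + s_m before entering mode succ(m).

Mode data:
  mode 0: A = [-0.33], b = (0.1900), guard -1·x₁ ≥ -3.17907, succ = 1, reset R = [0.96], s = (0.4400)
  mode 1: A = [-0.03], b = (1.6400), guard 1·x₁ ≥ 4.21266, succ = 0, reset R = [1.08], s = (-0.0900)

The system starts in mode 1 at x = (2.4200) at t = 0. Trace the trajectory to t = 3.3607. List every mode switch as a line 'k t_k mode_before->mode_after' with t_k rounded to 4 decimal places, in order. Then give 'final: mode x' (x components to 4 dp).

1 1.1638 1->0
2 2.3761 0->1
3 2.8489 1->0
final: 0 3.8561

Mode 1: guard c·x = 4.2127 hit at Δt = 1.1638 (t = 1.1638), x⁻ = (4.2127) → reset → x⁺ = (4.4597), jump to mode 0
Mode 0: guard c·x = -3.1791 hit at Δt = 1.2123 (t = 2.3761), x⁻ = (3.1791) → reset → x⁺ = (3.4919), jump to mode 1
Mode 1: guard c·x = 4.2127 hit at Δt = 0.4728 (t = 2.8489), x⁻ = (4.2127) → reset → x⁺ = (4.4597), jump to mode 0
Mode 0: flow for 0.5118 to horizon, guard not reached → x = (3.8561)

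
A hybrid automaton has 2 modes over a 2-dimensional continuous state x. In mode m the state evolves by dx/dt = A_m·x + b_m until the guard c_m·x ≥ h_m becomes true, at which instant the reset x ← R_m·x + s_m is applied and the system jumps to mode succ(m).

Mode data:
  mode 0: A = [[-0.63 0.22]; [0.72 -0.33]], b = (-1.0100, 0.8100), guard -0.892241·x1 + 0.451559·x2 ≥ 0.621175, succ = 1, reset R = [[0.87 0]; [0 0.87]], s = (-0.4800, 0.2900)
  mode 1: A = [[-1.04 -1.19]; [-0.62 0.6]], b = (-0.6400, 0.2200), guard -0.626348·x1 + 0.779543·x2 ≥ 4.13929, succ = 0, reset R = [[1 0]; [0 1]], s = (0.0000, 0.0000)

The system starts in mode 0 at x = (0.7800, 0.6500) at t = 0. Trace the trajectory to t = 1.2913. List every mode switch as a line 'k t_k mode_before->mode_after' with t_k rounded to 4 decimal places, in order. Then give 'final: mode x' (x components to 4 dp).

1 0.8562 0->1
final: 1 -1.3023 2.1752

Mode 0: guard c·x = 0.6212 hit at Δt = 0.8562 (t = 0.8562), x⁻ = (-0.0631, 1.2510) → reset → x⁺ = (-0.5349, 1.3784), jump to mode 1
Mode 1: flow for 0.4351 to horizon, guard not reached → x = (-1.3023, 2.1752)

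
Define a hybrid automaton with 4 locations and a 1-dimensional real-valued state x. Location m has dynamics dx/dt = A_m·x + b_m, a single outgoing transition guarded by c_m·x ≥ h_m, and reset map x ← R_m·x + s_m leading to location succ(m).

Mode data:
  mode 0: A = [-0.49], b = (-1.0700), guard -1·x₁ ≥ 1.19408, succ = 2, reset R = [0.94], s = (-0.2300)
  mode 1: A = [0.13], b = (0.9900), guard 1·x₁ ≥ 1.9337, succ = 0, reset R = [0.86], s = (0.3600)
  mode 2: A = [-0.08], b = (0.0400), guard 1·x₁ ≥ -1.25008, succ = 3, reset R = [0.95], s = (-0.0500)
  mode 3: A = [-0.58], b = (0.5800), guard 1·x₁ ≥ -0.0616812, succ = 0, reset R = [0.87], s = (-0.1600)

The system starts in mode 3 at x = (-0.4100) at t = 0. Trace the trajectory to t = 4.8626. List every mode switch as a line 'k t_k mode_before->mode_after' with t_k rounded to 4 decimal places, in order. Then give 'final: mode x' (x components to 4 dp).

1 0.4892 3->0
2 1.8943 0->2
3 2.6048 2->3
4 3.8902 3->0
final: 0 -0.9604

Mode 3: guard c·x = -0.0617 hit at Δt = 0.4892 (t = 0.4892), x⁻ = (-0.0617) → reset → x⁺ = (-0.2137), jump to mode 0
Mode 0: guard c·x = 1.1941 hit at Δt = 1.4051 (t = 1.8943), x⁻ = (-1.1941) → reset → x⁺ = (-1.3524), jump to mode 2
Mode 2: guard c·x = -1.2501 hit at Δt = 0.7105 (t = 2.6048), x⁻ = (-1.2501) → reset → x⁺ = (-1.2376), jump to mode 3
Mode 3: guard c·x = -0.0617 hit at Δt = 1.2854 (t = 3.8902), x⁻ = (-0.0617) → reset → x⁺ = (-0.2137), jump to mode 0
Mode 0: flow for 0.9724 to horizon, guard not reached → x = (-0.9604)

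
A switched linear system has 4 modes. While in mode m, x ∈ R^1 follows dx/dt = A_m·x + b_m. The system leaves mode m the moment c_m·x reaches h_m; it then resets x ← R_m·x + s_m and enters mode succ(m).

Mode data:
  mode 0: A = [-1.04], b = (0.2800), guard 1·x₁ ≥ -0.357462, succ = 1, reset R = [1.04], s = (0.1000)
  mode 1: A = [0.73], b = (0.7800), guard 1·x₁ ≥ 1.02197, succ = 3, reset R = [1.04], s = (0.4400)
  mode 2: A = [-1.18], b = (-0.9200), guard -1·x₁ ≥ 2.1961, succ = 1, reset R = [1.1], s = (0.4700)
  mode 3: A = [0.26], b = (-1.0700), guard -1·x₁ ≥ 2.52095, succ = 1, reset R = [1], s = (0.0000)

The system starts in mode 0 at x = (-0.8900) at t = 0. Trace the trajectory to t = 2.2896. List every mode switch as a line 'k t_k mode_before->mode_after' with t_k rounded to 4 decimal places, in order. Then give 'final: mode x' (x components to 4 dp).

Mode 0: guard c·x = -0.3575 hit at Δt = 0.5914 (t = 0.5914), x⁻ = (-0.3575) → reset → x⁺ = (-0.2718), jump to mode 1
Mode 1: guard c·x = 1.0220 hit at Δt = 1.3214 (t = 1.9128), x⁻ = (1.0220) → reset → x⁺ = (1.5028), jump to mode 3
Mode 3: flow for 0.3768 to horizon, guard not reached → x = (1.2339)

1 0.5914 0->1
2 1.9128 1->3
final: 3 1.2339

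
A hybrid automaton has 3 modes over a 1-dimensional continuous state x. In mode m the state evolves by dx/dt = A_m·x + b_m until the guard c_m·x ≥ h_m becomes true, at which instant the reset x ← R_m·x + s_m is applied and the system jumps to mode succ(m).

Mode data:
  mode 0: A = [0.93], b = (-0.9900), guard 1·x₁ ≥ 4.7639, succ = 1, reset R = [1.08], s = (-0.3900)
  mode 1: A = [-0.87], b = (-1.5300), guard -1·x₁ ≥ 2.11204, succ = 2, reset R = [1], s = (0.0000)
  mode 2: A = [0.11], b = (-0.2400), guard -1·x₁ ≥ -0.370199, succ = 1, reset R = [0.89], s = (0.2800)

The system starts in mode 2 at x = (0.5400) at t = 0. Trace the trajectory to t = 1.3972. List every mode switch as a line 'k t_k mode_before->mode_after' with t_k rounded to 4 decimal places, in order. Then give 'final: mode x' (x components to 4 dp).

Mode 2: guard c·x = -0.3702 hit at Δt = 0.8947 (t = 0.8947), x⁻ = (0.3702) → reset → x⁺ = (0.6095), jump to mode 1
Mode 1: flow for 0.5025 to horizon, guard not reached → x = (-0.2292)

1 0.8947 2->1
final: 1 -0.2292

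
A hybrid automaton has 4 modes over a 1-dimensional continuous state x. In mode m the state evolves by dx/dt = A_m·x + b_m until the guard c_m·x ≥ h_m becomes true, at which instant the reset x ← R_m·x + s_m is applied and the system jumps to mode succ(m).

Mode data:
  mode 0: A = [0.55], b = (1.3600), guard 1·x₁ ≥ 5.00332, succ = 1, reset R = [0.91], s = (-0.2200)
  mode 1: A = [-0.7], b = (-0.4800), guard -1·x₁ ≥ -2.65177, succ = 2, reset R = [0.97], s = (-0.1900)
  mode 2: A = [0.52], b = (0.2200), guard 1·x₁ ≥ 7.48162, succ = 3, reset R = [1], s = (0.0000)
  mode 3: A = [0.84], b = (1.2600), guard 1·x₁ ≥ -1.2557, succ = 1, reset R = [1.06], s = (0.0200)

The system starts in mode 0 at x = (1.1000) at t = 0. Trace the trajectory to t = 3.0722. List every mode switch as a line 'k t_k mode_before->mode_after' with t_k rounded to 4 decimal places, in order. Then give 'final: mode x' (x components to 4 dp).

1 1.3425 0->1
2 1.9253 1->2
final: 2 4.6701

Mode 0: guard c·x = 5.0033 hit at Δt = 1.3425 (t = 1.3425), x⁻ = (5.0033) → reset → x⁺ = (4.3330), jump to mode 1
Mode 1: guard c·x = -2.6518 hit at Δt = 0.5828 (t = 1.9253), x⁻ = (2.6518) → reset → x⁺ = (2.3822), jump to mode 2
Mode 2: flow for 1.1469 to horizon, guard not reached → x = (4.6701)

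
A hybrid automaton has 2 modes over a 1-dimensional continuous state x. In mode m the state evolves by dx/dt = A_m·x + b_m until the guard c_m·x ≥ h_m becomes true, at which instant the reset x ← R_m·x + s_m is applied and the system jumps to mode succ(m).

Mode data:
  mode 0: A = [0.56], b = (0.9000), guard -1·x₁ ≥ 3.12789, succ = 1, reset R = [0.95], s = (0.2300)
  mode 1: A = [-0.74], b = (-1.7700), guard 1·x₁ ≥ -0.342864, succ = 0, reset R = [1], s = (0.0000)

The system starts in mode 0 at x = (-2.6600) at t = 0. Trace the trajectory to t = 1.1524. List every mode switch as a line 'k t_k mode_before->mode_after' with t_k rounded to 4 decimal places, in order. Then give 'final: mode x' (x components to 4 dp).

1 0.6566 0->1
final: 1 -2.6341

Mode 0: guard c·x = 3.1279 hit at Δt = 0.6566 (t = 0.6566), x⁻ = (-3.1279) → reset → x⁺ = (-2.7415), jump to mode 1
Mode 1: flow for 0.4958 to horizon, guard not reached → x = (-2.6341)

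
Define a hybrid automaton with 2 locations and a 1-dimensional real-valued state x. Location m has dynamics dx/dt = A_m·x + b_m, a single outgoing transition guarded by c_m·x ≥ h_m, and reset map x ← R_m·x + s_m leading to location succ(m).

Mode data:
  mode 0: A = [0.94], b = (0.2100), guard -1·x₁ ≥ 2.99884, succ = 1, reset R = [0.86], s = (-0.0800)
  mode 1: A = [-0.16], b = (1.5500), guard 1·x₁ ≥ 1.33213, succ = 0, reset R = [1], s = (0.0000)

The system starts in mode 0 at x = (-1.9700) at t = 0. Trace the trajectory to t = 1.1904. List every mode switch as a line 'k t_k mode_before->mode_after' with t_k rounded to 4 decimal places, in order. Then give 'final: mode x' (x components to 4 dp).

1 0.4927 0->1
final: 1 -1.3549

Mode 0: guard c·x = 2.9988 hit at Δt = 0.4927 (t = 0.4927), x⁻ = (-2.9988) → reset → x⁺ = (-2.6590), jump to mode 1
Mode 1: flow for 0.6977 to horizon, guard not reached → x = (-1.3549)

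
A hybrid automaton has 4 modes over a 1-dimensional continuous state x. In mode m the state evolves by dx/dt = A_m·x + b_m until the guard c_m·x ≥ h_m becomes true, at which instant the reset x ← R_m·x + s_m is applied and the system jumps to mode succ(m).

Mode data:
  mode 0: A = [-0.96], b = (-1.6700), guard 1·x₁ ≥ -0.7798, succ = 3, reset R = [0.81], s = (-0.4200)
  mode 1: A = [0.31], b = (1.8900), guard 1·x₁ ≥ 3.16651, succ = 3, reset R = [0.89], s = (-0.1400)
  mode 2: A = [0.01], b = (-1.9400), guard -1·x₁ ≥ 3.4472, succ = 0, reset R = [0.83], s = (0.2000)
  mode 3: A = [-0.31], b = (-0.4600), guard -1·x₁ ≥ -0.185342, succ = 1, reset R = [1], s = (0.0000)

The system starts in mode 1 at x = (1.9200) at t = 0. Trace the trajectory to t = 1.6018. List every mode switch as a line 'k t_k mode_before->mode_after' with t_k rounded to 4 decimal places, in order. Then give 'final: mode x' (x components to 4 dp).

Mode 1: guard c·x = 3.1665 hit at Δt = 0.4662 (t = 0.4662), x⁻ = (3.1665) → reset → x⁺ = (2.6782), jump to mode 3
Mode 3: flow for 1.1356 to horizon, guard not reached → x = (1.4431)

1 0.4662 1->3
final: 3 1.4431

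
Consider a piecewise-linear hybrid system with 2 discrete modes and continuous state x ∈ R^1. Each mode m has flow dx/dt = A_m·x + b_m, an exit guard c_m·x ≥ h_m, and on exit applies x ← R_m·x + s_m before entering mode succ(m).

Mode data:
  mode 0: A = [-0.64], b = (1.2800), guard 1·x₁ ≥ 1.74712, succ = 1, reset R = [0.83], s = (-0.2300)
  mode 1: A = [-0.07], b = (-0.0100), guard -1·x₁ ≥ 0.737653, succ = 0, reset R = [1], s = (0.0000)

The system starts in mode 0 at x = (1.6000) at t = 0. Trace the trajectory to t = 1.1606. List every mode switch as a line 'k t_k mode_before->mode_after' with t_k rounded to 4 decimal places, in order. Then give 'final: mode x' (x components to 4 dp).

Mode 0: guard c·x = 1.7471 hit at Δt = 0.7165 (t = 0.7165), x⁻ = (1.7471) → reset → x⁺ = (1.2201), jump to mode 1
Mode 1: flow for 0.4441 to horizon, guard not reached → x = (1.1784)

1 0.7165 0->1
final: 1 1.1784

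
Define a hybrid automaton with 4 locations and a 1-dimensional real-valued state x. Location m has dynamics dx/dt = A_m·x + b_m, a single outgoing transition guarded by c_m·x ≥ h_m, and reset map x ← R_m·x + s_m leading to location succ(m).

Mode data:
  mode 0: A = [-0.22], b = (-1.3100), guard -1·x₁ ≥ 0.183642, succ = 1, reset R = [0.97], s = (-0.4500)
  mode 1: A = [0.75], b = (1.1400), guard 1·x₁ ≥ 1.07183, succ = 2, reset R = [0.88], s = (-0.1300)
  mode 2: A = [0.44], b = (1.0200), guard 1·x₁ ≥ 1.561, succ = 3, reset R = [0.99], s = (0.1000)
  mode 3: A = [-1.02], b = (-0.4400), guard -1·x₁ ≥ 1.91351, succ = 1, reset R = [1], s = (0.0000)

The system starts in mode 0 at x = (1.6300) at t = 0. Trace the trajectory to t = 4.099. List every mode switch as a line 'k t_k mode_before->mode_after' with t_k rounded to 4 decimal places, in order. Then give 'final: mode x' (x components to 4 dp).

1 1.2422 0->1
2 2.6646 1->2
3 3.1513 2->3
final: 3 0.3585

Mode 0: guard c·x = 0.1836 hit at Δt = 1.2422 (t = 1.2422), x⁻ = (-0.1836) → reset → x⁺ = (-0.6281), jump to mode 1
Mode 1: guard c·x = 1.0718 hit at Δt = 1.4224 (t = 2.6646), x⁻ = (1.0718) → reset → x⁺ = (0.8132), jump to mode 2
Mode 2: guard c·x = 1.5610 hit at Δt = 0.4867 (t = 3.1513), x⁻ = (1.5610) → reset → x⁺ = (1.6454), jump to mode 3
Mode 3: flow for 0.9477 to horizon, guard not reached → x = (0.3585)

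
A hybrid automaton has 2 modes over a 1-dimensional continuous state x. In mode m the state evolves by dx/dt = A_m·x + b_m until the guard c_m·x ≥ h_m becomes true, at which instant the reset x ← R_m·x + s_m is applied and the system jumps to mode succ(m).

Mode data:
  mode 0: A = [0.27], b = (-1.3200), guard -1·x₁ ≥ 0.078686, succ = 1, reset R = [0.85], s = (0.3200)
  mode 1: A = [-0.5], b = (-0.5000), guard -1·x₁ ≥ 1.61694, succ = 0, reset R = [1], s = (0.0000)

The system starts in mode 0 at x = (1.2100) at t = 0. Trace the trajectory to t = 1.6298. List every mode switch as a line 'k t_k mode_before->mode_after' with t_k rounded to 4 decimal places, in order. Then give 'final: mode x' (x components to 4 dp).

1 1.1123 0->1
final: 1 -0.0326

Mode 0: guard c·x = 0.0787 hit at Δt = 1.1123 (t = 1.1123), x⁻ = (-0.0787) → reset → x⁺ = (0.2531), jump to mode 1
Mode 1: flow for 0.5175 to horizon, guard not reached → x = (-0.0326)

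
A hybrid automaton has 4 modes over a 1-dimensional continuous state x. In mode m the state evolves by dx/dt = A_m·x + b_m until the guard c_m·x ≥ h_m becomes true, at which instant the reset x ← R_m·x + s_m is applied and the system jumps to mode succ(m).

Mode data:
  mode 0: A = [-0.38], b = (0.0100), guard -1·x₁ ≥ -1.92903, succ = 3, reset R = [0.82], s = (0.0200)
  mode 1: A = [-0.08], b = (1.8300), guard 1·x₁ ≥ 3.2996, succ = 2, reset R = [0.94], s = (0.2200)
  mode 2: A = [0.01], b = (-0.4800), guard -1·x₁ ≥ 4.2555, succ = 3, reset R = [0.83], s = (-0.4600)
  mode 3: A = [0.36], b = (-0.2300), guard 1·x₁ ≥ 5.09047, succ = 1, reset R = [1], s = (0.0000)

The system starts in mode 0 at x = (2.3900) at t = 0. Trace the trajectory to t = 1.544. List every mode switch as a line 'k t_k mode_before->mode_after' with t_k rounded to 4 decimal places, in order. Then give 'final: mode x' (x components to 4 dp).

1 0.5709 0->3
final: 3 2.0058

Mode 0: guard c·x = -1.9290 hit at Δt = 0.5709 (t = 0.5709), x⁻ = (1.9290) → reset → x⁺ = (1.6018), jump to mode 3
Mode 3: flow for 0.9731 to horizon, guard not reached → x = (2.0058)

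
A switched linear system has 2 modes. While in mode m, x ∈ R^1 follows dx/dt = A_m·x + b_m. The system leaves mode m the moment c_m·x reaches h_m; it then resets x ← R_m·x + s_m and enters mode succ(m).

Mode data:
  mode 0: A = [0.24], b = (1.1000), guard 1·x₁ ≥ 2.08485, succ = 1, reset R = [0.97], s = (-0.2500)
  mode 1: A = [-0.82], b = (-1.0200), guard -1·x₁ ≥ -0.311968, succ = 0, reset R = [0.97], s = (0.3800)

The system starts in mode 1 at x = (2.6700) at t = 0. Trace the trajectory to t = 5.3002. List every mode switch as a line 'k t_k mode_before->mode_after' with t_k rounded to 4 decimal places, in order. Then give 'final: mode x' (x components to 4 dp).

1 1.1250 1->0
2 2.1087 0->1
3 2.9160 1->0
4 3.8997 0->1
5 4.7069 1->0
final: 0 1.4884

Mode 1: guard c·x = -0.3120 hit at Δt = 1.1250 (t = 1.1250), x⁻ = (0.3120) → reset → x⁺ = (0.6826), jump to mode 0
Mode 0: guard c·x = 2.0848 hit at Δt = 0.9837 (t = 2.1087), x⁻ = (2.0848) → reset → x⁺ = (1.7723), jump to mode 1
Mode 1: guard c·x = -0.3120 hit at Δt = 0.8073 (t = 2.9160), x⁻ = (0.3120) → reset → x⁺ = (0.6826), jump to mode 0
Mode 0: guard c·x = 2.0848 hit at Δt = 0.9837 (t = 3.8997), x⁻ = (2.0848) → reset → x⁺ = (1.7723), jump to mode 1
Mode 1: guard c·x = -0.3120 hit at Δt = 0.8073 (t = 4.7069), x⁻ = (0.3120) → reset → x⁺ = (0.6826), jump to mode 0
Mode 0: flow for 0.5933 to horizon, guard not reached → x = (1.4884)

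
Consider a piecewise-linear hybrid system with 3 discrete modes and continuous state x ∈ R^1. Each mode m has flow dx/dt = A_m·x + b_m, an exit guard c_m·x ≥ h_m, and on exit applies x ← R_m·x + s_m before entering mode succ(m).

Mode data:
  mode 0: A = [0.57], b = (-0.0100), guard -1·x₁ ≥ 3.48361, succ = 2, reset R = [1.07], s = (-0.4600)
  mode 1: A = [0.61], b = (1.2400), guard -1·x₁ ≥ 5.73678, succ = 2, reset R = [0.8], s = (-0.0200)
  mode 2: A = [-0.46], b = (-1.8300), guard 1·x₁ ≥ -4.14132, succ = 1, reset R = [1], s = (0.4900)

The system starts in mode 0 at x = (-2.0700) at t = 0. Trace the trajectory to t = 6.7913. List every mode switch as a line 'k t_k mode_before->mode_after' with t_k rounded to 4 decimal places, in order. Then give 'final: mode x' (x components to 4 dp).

1 0.9072 0->2
2 1.4489 2->1
3 2.8061 1->2
4 5.7484 2->1
final: 1 -5.0906

Mode 0: guard c·x = 3.4836 hit at Δt = 0.9072 (t = 0.9072), x⁻ = (-3.4836) → reset → x⁺ = (-4.1875), jump to mode 2
Mode 2: guard c·x = -4.1413 hit at Δt = 0.5417 (t = 1.4489), x⁻ = (-4.1413) → reset → x⁺ = (-3.6513), jump to mode 1
Mode 1: guard c·x = 5.7368 hit at Δt = 1.3572 (t = 2.8061), x⁻ = (-5.7368) → reset → x⁺ = (-4.6094), jump to mode 2
Mode 2: guard c·x = -4.1413 hit at Δt = 2.9423 (t = 5.7484), x⁻ = (-4.1413) → reset → x⁺ = (-3.6513), jump to mode 1
Mode 1: flow for 1.0429 to horizon, guard not reached → x = (-5.0906)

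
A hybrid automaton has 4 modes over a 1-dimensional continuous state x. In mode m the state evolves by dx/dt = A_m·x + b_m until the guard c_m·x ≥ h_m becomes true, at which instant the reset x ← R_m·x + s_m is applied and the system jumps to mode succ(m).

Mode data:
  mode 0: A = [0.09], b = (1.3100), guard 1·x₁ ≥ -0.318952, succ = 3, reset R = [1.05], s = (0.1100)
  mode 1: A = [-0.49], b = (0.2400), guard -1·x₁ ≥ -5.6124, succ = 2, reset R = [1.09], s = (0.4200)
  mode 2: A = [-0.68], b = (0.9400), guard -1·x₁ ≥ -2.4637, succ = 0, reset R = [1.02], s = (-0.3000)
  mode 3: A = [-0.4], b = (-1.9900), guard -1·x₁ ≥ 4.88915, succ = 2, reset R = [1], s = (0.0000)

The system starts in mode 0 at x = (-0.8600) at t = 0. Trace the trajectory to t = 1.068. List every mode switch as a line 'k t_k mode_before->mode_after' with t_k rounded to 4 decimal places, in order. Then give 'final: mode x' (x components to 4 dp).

Mode 0: guard c·x = -0.3190 hit at Δt = 0.4305 (t = 0.4305), x⁻ = (-0.3190) → reset → x⁺ = (-0.2249), jump to mode 3
Mode 3: flow for 0.6375 to horizon, guard not reached → x = (-1.2941)

1 0.4305 0->3
final: 3 -1.2941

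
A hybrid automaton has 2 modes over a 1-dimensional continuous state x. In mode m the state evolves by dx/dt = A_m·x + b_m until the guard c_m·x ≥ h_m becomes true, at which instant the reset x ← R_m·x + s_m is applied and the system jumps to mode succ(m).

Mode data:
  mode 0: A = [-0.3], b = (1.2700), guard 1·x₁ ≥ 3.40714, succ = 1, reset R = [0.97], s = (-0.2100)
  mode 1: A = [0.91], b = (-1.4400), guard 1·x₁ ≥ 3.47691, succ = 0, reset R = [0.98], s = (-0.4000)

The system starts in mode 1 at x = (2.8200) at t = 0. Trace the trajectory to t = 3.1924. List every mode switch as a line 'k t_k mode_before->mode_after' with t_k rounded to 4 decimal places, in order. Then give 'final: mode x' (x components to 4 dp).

1 0.4679 1->0
2 1.7834 0->1
3 2.0309 1->0
final: 0 3.3681

Mode 1: guard c·x = 3.4769 hit at Δt = 0.4679 (t = 0.4679), x⁻ = (3.4769) → reset → x⁺ = (3.0074), jump to mode 0
Mode 0: guard c·x = 3.4071 hit at Δt = 1.3155 (t = 1.7834), x⁻ = (3.4071) → reset → x⁺ = (3.0949), jump to mode 1
Mode 1: guard c·x = 3.4769 hit at Δt = 0.2475 (t = 2.0309), x⁻ = (3.4769) → reset → x⁺ = (3.0074), jump to mode 0
Mode 0: flow for 1.1615 to horizon, guard not reached → x = (3.3681)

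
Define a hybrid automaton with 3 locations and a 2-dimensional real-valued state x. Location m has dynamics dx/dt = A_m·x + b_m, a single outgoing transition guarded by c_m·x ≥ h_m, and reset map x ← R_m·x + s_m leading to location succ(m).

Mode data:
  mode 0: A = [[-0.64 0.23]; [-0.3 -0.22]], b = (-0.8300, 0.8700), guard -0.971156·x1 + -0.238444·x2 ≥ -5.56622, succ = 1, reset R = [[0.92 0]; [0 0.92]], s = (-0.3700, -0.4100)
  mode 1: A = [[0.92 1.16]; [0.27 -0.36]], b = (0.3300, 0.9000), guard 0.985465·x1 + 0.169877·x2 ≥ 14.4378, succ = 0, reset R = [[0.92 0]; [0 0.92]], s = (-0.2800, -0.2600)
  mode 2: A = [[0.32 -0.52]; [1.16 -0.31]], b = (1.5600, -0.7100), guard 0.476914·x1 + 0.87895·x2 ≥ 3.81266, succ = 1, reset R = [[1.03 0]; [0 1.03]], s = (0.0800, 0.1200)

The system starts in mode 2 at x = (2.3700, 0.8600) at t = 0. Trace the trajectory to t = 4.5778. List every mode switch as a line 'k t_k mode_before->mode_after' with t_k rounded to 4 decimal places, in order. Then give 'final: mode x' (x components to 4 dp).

Mode 2: guard c·x = 3.8127 hit at Δt = 0.6918 (t = 0.6918), x⁻ = (3.5371, 2.4185) → reset → x⁺ = (3.7232, 2.6111), jump to mode 1
Mode 1: guard c·x = 14.4378 hit at Δt = 0.8862 (t = 1.5780), x⁻ = (13.9140, 4.2739) → reset → x⁺ = (12.5209, 3.6720), jump to mode 0
Mode 0: guard c·x = -5.5662 hit at Δt = 1.2037 (t = 2.7817), x⁻ = (5.4722, 1.0562) → reset → x⁺ = (4.6644, 0.5617), jump to mode 1
Mode 1: guard c·x = 14.4378 hit at Δt = 0.9393 (t = 3.7210), x⁻ = (14.1326, 3.0058) → reset → x⁺ = (12.7220, 2.5053), jump to mode 0
Mode 0: flow for 0.8568 to horizon, guard not reached → x = (6.9972, 0.5189)

1 0.6918 2->1
2 1.5780 1->0
3 2.7817 0->1
4 3.7210 1->0
final: 0 6.9972 0.5189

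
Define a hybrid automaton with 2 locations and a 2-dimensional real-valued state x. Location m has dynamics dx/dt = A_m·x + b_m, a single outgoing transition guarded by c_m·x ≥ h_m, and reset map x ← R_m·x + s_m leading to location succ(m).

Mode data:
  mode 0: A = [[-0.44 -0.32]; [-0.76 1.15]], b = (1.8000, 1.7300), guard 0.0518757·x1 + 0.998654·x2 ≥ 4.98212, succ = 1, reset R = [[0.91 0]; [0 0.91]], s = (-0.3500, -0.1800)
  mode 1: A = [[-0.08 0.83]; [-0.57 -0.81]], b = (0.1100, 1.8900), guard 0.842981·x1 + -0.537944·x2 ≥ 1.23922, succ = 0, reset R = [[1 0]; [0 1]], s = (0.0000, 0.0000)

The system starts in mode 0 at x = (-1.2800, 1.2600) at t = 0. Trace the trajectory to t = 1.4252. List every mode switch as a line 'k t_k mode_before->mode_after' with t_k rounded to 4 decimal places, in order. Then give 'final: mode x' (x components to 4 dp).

Mode 0: guard c·x = 4.9821 hit at Δt = 0.6571 (t = 0.6571), x⁻ = (-0.4840, 5.0140) → reset → x⁺ = (-0.7905, 4.3827), jump to mode 1
Mode 1: flow for 0.7681 to horizon, guard not reached → x = (1.7035, 3.2183)

1 0.6571 0->1
final: 1 1.7035 3.2183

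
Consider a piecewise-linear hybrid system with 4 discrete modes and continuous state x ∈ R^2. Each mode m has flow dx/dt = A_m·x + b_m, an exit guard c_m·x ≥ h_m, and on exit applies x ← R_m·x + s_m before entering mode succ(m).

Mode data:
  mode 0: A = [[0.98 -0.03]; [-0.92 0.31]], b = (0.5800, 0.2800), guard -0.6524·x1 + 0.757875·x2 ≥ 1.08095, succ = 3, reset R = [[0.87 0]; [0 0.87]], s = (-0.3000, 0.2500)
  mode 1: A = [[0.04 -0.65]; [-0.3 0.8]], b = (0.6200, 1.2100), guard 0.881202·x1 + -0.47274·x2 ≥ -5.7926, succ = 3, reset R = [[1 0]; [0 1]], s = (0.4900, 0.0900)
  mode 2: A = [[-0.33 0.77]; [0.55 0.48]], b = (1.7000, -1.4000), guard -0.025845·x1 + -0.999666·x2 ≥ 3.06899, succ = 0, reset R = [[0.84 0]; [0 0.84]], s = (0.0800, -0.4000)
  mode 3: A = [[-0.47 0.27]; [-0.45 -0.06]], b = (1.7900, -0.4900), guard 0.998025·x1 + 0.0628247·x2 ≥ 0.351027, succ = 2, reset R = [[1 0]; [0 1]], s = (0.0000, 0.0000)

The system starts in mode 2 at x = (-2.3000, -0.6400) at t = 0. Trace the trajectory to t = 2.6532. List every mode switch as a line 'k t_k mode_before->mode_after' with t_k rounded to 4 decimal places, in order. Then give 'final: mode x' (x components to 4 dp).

Mode 2: guard c·x = 3.0690 hit at Δt = 0.7309 (t = 0.7309), x⁻ = (-1.6207, -3.0281) → reset → x⁺ = (-1.2814, -2.9436), jump to mode 0
Mode 0: guard c·x = 1.0810 hit at Δt = 1.3419 (t = 2.0728), x⁻ = (-2.9568, -1.1190) → reset → x⁺ = (-2.8724, -0.7235), jump to mode 3
Mode 3: flow for 0.5804 to horizon, guard not reached → x = (-1.3520, -0.4452)

1 0.7309 2->0
2 2.0728 0->3
final: 3 -1.3520 -0.4452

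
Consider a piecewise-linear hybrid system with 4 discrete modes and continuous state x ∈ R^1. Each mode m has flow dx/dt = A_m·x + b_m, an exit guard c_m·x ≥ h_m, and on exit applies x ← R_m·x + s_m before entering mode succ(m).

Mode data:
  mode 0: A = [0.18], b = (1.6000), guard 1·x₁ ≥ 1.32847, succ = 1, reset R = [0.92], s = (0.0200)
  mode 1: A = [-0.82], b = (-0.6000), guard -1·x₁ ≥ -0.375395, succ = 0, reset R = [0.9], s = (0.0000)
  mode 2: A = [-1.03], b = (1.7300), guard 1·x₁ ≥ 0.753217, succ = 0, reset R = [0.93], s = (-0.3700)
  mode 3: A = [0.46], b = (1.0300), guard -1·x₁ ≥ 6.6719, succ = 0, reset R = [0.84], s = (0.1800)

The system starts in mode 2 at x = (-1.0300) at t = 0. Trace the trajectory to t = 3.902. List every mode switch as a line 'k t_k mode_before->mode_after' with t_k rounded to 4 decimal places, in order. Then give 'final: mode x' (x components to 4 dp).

Mode 2: guard c·x = 0.7532 hit at Δt = 1.0420 (t = 1.0420), x⁻ = (0.7532) → reset → x⁺ = (0.3305), jump to mode 0
Mode 0: guard c·x = 1.3285 hit at Δt = 0.5710 (t = 1.6130), x⁻ = (1.3285) → reset → x⁺ = (1.2422), jump to mode 1
Mode 1: guard c·x = -0.3754 hit at Δt = 0.7052 (t = 2.3182), x⁻ = (0.3754) → reset → x⁺ = (0.3379), jump to mode 0
Mode 0: guard c·x = 1.3285 hit at Δt = 0.5666 (t = 2.8848), x⁻ = (1.3285) → reset → x⁺ = (1.2422), jump to mode 1
Mode 1: guard c·x = -0.3754 hit at Δt = 0.7052 (t = 3.5900), x⁻ = (0.3754) → reset → x⁺ = (0.3379), jump to mode 0
Mode 0: flow for 0.3120 to horizon, guard not reached → x = (0.8709)

1 1.0420 2->0
2 1.6130 0->1
3 2.3182 1->0
4 2.8848 0->1
5 3.5900 1->0
final: 0 0.8709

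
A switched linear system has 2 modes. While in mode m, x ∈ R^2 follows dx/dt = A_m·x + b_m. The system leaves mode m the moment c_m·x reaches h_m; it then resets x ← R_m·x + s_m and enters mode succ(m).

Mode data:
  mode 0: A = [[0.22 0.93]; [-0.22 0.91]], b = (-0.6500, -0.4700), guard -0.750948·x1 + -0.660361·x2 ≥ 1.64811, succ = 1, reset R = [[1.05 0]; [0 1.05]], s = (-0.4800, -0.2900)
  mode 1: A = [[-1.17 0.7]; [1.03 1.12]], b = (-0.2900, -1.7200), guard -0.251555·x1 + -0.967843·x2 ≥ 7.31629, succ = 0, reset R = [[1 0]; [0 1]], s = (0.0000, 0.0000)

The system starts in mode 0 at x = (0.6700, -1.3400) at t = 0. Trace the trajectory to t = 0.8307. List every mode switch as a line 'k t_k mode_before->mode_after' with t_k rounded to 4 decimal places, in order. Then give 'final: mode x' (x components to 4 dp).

Mode 0: guard c·x = 1.6481 hit at Δt = 0.4117 (t = 0.4117), x⁻ = (-0.2479, -2.2139) → reset → x⁺ = (-0.7403, -2.6146), jump to mode 1
Mode 1: flow for 0.4190 to horizon, guard not reached → x = (-1.5057, -5.6783)

1 0.4117 0->1
final: 1 -1.5057 -5.6783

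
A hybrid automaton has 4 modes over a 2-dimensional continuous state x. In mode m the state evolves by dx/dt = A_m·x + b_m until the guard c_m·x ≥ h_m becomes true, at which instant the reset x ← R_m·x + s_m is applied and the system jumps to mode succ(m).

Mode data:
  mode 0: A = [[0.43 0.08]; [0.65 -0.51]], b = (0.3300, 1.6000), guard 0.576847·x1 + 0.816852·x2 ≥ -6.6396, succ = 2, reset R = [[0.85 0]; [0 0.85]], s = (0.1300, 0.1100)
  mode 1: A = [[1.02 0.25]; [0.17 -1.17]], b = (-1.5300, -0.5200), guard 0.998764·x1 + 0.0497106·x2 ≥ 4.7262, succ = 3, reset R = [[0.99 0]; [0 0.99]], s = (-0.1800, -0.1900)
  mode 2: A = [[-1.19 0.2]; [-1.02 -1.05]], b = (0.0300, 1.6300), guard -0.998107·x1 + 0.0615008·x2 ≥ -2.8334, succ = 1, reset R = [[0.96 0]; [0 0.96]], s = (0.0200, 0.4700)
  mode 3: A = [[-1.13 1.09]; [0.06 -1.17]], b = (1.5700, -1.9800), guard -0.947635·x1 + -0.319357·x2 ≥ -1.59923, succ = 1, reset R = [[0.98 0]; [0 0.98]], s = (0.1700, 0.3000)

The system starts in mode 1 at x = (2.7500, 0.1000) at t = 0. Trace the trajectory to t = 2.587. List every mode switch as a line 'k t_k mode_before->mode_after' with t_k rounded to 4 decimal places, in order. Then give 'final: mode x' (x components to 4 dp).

Mode 1: guard c·x = 4.7262 hit at Δt = 0.9210 (t = 0.9210), x⁻ = (4.7270, 0.1013) → reset → x⁺ = (4.4997, -0.0897), jump to mode 3
Mode 3: guard c·x = -1.5992 hit at Δt = 0.9196 (t = 1.8406), x⁻ = (2.0405, -1.0470) → reset → x⁺ = (2.1696, -0.7261), jump to mode 1
Mode 1: flow for 0.7464 to horizon, guard not reached → x = (2.7821, -0.3525)

1 0.9210 1->3
2 1.8406 3->1
final: 1 2.7821 -0.3525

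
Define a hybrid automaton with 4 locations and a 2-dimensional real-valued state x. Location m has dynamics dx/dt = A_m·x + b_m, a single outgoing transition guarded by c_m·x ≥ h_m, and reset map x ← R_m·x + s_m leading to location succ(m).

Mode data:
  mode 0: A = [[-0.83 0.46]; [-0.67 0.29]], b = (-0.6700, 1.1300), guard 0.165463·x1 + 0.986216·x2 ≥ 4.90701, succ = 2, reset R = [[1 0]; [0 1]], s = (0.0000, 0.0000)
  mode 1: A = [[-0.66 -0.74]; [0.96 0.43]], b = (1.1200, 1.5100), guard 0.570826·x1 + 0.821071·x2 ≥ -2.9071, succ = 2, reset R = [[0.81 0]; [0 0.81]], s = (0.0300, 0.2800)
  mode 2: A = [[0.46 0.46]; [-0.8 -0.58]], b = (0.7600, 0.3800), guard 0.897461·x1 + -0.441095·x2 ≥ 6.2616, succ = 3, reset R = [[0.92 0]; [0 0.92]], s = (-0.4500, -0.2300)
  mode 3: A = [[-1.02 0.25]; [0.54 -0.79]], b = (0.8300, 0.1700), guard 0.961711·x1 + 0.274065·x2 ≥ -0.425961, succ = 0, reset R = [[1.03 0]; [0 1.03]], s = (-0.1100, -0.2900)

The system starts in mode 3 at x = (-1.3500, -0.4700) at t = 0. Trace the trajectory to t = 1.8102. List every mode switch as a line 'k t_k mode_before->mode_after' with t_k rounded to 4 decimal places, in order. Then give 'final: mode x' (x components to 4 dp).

1 0.6736 3->0
final: 0 -0.5737 1.0888

Mode 3: guard c·x = -0.4260 hit at Δt = 0.6736 (t = 0.6736), x⁻ = (-0.3302, -0.3957) → reset → x⁺ = (-0.4501, -0.6976), jump to mode 0
Mode 0: flow for 1.1366 to horizon, guard not reached → x = (-0.5737, 1.0888)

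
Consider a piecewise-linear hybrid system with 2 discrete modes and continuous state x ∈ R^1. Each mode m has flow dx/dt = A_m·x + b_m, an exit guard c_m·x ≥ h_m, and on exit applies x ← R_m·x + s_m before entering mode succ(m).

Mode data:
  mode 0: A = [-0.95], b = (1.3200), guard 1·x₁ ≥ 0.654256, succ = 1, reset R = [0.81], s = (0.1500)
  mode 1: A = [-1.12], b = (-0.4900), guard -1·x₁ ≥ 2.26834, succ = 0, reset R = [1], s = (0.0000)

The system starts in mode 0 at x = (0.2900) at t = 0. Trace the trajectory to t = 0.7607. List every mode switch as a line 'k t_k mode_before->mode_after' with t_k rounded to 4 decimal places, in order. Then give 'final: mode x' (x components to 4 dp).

Mode 0: guard c·x = 0.6543 hit at Δt = 0.4236 (t = 0.4236), x⁻ = (0.6543) → reset → x⁺ = (0.6799), jump to mode 1
Mode 1: flow for 0.3371 to horizon, guard not reached → x = (0.3286)

1 0.4236 0->1
final: 1 0.3286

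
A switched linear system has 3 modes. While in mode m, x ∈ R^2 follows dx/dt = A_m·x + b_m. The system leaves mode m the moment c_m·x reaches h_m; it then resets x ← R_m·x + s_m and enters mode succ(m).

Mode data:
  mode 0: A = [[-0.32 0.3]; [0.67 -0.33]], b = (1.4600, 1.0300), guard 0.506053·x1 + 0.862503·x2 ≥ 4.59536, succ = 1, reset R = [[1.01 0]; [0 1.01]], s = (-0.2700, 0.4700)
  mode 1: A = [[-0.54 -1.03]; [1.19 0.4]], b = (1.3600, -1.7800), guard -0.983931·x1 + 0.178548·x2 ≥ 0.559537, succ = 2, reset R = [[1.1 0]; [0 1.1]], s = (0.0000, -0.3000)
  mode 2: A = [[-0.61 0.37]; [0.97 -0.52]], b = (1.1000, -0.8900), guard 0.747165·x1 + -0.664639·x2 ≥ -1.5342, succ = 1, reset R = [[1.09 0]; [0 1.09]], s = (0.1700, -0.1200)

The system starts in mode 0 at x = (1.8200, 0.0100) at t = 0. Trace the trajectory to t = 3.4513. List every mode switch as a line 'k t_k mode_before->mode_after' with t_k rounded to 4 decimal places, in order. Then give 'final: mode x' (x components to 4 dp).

Mode 0: guard c·x = 4.5954 hit at Δt = 1.4738 (t = 1.4738), x⁻ = (3.4762, 3.2884) → reset → x⁺ = (3.2409, 3.7913), jump to mode 1
Mode 1: guard c·x = 0.5595 hit at Δt = 0.6462 (t = 2.1200), x⁻ = (0.3819, 5.2382) → reset → x⁺ = (0.4200, 5.4620), jump to mode 2
Mode 2: guard c·x = -1.5342 hit at Δt = 0.5659 (t = 2.6859), x⁻ = (1.6544, 4.1682) → reset → x⁺ = (1.9733, 4.4233), jump to mode 1
Mode 1: guard c·x = 0.5595 hit at Δt = 0.3913 (t = 3.0772), x⁻ = (0.3401, 5.0079) → reset → x⁺ = (0.3741, 5.2087), jump to mode 2
Mode 2: flow for 0.3741 to horizon, guard not reached → x = (1.2447, 4.2658)

1 1.4738 0->1
2 2.1200 1->2
3 2.6859 2->1
4 3.0772 1->2
final: 2 1.2447 4.2658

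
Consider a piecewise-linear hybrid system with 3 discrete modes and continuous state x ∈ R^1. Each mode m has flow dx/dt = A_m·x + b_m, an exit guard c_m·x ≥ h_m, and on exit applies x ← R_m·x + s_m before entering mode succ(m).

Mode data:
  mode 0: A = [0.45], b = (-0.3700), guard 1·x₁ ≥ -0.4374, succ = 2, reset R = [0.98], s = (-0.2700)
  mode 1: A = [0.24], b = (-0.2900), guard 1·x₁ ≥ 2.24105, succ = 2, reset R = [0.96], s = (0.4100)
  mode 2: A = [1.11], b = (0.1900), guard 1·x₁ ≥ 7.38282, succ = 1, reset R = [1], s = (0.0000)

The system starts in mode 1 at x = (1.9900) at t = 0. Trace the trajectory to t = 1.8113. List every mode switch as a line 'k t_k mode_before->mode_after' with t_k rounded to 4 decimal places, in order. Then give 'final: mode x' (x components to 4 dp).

Mode 1: guard c·x = 2.2410 hit at Δt = 1.1605 (t = 1.1605), x⁻ = (2.2410) → reset → x⁺ = (2.5614), jump to mode 2
Mode 2: flow for 0.6508 to horizon, guard not reached → x = (5.4562)

1 1.1605 1->2
final: 2 5.4562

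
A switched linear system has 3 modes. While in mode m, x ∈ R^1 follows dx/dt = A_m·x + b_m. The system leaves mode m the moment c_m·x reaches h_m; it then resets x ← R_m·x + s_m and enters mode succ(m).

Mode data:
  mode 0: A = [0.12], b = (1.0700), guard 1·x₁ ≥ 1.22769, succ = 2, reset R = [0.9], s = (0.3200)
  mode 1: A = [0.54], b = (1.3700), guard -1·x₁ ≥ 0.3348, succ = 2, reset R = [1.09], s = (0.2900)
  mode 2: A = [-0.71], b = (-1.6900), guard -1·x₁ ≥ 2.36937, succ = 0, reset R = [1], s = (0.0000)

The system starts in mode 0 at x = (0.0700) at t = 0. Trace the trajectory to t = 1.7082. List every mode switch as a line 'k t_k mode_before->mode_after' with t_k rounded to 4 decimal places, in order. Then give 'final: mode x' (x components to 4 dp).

1 1.0098 0->2
final: 2 -0.0628

Mode 0: guard c·x = 1.2277 hit at Δt = 1.0098 (t = 1.0098), x⁻ = (1.2277) → reset → x⁺ = (1.4249), jump to mode 2
Mode 2: flow for 0.6984 to horizon, guard not reached → x = (-0.0628)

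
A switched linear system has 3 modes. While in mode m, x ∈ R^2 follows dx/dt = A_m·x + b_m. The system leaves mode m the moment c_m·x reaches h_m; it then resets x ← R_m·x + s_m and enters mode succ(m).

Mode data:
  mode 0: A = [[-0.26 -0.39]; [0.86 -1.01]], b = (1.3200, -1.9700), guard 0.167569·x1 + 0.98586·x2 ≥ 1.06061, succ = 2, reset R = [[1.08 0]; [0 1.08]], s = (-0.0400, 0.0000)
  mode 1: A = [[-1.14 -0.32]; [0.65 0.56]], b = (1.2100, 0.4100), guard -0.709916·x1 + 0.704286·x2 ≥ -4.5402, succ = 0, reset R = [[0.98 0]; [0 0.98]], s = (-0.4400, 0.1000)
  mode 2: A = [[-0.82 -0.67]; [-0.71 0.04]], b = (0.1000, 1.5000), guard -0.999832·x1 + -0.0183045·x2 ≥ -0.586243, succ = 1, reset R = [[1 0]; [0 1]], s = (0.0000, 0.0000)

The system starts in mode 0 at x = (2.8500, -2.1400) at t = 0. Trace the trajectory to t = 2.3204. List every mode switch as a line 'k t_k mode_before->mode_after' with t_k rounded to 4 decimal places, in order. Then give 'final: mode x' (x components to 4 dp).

1 1.5153 0->2
final: 2 2.1519 -0.0508

Mode 0: guard c·x = 1.0606 hit at Δt = 1.5153 (t = 1.5153), x⁻ = (3.8474, 0.4219) → reset → x⁺ = (4.1152, 0.4556), jump to mode 2
Mode 2: flow for 0.8051 to horizon, guard not reached → x = (2.1519, -0.0508)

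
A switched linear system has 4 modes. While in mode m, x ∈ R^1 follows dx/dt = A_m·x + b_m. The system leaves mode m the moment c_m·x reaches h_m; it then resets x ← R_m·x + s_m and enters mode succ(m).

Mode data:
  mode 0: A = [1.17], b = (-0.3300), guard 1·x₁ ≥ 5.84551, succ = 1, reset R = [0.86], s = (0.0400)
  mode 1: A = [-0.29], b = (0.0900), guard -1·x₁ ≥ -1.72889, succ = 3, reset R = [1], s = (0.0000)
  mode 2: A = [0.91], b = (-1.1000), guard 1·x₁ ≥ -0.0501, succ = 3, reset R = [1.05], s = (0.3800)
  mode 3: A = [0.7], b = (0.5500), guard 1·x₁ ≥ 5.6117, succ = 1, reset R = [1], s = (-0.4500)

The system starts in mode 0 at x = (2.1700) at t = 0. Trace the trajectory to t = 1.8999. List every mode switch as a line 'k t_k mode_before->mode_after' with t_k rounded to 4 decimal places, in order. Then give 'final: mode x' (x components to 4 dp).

1 0.9237 0->1
final: 1 3.8943

Mode 0: guard c·x = 5.8455 hit at Δt = 0.9237 (t = 0.9237), x⁻ = (5.8455) → reset → x⁺ = (5.0671), jump to mode 1
Mode 1: flow for 0.9762 to horizon, guard not reached → x = (3.8943)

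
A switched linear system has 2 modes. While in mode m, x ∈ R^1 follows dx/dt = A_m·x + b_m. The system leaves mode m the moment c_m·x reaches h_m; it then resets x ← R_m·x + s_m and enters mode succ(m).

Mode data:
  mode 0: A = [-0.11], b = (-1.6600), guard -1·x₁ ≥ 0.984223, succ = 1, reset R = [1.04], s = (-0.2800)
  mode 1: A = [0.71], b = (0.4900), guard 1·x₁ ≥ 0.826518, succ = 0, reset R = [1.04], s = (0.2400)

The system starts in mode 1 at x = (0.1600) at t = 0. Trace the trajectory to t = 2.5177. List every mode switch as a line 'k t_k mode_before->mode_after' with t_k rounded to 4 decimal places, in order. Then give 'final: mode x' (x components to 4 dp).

1 0.8153 1->0
2 2.0678 0->1
final: 1 -1.5345

Mode 1: guard c·x = 0.8265 hit at Δt = 0.8153 (t = 0.8153), x⁻ = (0.8265) → reset → x⁺ = (1.0996), jump to mode 0
Mode 0: guard c·x = 0.9842 hit at Δt = 1.2525 (t = 2.0678), x⁻ = (-0.9842) → reset → x⁺ = (-1.3036), jump to mode 1
Mode 1: flow for 0.4499 to horizon, guard not reached → x = (-1.5345)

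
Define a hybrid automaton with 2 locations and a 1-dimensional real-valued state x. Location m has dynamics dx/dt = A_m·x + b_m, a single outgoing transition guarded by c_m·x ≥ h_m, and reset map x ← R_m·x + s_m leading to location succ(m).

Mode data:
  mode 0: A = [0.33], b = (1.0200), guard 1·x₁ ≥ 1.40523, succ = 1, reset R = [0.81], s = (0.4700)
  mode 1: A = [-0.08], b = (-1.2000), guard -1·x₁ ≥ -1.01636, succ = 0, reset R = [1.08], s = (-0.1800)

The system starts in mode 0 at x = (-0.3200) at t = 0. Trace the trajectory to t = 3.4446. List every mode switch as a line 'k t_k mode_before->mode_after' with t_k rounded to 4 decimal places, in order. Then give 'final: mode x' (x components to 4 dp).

1 1.4668 0->1
2 1.9204 1->0
3 2.2682 0->1
4 2.7218 1->0
5 3.0697 0->1
final: 1 1.1175

Mode 0: guard c·x = 1.4052 hit at Δt = 1.4668 (t = 1.4668), x⁻ = (1.4052) → reset → x⁺ = (1.6082), jump to mode 1
Mode 1: guard c·x = -1.0164 hit at Δt = 0.4536 (t = 1.9204), x⁻ = (1.0164) → reset → x⁺ = (0.9177), jump to mode 0
Mode 0: guard c·x = 1.4052 hit at Δt = 0.3478 (t = 2.2682), x⁻ = (1.4052) → reset → x⁺ = (1.6082), jump to mode 1
Mode 1: guard c·x = -1.0164 hit at Δt = 0.4536 (t = 2.7218), x⁻ = (1.0164) → reset → x⁺ = (0.9177), jump to mode 0
Mode 0: guard c·x = 1.4052 hit at Δt = 0.3478 (t = 3.0697), x⁻ = (1.4052) → reset → x⁺ = (1.6082), jump to mode 1
Mode 1: flow for 0.3749 to horizon, guard not reached → x = (1.1175)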